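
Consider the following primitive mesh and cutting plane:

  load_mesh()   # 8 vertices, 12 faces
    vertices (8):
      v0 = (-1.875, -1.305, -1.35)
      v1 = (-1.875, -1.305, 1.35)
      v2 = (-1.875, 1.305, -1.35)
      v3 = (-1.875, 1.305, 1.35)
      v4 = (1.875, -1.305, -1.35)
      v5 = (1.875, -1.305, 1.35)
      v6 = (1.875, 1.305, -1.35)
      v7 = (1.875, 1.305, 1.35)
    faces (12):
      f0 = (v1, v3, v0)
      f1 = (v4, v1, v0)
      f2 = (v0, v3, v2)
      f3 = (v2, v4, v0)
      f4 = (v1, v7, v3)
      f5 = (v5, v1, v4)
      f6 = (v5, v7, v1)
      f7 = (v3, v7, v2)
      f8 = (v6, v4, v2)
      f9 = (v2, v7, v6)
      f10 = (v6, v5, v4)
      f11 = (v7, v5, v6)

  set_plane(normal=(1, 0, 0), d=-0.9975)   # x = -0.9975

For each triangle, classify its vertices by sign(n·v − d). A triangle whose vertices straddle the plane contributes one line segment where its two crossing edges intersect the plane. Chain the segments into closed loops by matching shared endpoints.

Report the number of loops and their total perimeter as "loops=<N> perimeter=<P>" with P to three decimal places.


loops=1 perimeter=10.620

Straddling triangles (8 of 12):
  (v4,v1,v0) [+--] → (-0.9975, -1.305, 0.7182)–(-0.9975, -1.305, -1.35)  len=2.0682
  (v2,v4,v0) [-+-] → (-0.9975, 0.69426, -1.35)–(-0.9975, -1.305, -1.35)  len=1.9993
  (v1,v7,v3) [-+-] → (-0.9975, -0.69426, 1.35)–(-0.9975, 1.305, 1.35)  len=1.9993
  (v5,v1,v4) [+-+] → (-0.9975, -1.305, 1.35)–(-0.9975, -1.305, 0.7182)  len=0.6318
  (v5,v7,v1) [++-] → (-0.9975, -0.69426, 1.35)–(-0.9975, -1.305, 1.35)  len=0.6107
  (v3,v7,v2) [-+-] → (-0.9975, 1.305, 1.35)–(-0.9975, 1.305, -0.7182)  len=2.0682
  (v6,v4,v2) [++-] → (-0.9975, 0.69426, -1.35)–(-0.9975, 1.305, -1.35)  len=0.6107
  (v2,v7,v6) [-++] → (-0.9975, 1.305, -0.7182)–(-0.9975, 1.305, -1.35)  len=0.6318

Chained into 1 loop(s):
  loop 1: 8 segments, perimeter = 10.6200
Total perimeter = 10.620


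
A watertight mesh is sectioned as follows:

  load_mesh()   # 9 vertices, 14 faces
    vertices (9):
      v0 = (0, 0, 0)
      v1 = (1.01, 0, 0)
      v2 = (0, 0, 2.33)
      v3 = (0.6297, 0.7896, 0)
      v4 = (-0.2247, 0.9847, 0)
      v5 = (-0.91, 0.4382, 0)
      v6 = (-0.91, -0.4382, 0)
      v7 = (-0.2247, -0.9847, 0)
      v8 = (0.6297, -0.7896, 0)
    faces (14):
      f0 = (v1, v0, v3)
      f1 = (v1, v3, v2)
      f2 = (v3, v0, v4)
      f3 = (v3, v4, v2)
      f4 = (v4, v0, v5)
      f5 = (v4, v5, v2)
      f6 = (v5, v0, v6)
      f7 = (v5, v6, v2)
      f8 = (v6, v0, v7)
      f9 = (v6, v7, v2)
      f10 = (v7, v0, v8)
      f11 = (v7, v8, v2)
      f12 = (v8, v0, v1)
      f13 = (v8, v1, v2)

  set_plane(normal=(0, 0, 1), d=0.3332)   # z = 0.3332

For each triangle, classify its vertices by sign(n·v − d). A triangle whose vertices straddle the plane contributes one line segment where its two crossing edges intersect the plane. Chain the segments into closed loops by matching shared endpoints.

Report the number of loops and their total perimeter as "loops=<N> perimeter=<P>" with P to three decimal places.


Straddling triangles (7 of 14):
  (v1,v3,v2) [--+] → (0.53965, 0.676684, 0.3332)–(0.865566, 0, 0.3332)  len=0.7511
  (v3,v4,v2) [--+] → (-0.192567, 0.843884, 0.3332)–(0.53965, 0.676684, 0.3332)  len=0.7511
  (v4,v5,v2) [--+] → (-0.779866, 0.375536, 0.3332)–(-0.192567, 0.843884, 0.3332)  len=0.7512
  (v5,v6,v2) [--+] → (-0.779866, -0.375536, 0.3332)–(-0.779866, 0.375536, 0.3332)  len=0.7511
  (v6,v7,v2) [--+] → (-0.192567, -0.843884, 0.3332)–(-0.779866, -0.375536, 0.3332)  len=0.7512
  (v7,v8,v2) [--+] → (0.53965, -0.676684, 0.3332)–(-0.192567, -0.843884, 0.3332)  len=0.7511
  (v8,v1,v2) [--+] → (0.865566, 0, 0.3332)–(0.53965, -0.676684, 0.3332)  len=0.7511

Chained into 1 loop(s):
  loop 1: 7 segments, perimeter = 5.2577
Total perimeter = 5.258

loops=1 perimeter=5.258


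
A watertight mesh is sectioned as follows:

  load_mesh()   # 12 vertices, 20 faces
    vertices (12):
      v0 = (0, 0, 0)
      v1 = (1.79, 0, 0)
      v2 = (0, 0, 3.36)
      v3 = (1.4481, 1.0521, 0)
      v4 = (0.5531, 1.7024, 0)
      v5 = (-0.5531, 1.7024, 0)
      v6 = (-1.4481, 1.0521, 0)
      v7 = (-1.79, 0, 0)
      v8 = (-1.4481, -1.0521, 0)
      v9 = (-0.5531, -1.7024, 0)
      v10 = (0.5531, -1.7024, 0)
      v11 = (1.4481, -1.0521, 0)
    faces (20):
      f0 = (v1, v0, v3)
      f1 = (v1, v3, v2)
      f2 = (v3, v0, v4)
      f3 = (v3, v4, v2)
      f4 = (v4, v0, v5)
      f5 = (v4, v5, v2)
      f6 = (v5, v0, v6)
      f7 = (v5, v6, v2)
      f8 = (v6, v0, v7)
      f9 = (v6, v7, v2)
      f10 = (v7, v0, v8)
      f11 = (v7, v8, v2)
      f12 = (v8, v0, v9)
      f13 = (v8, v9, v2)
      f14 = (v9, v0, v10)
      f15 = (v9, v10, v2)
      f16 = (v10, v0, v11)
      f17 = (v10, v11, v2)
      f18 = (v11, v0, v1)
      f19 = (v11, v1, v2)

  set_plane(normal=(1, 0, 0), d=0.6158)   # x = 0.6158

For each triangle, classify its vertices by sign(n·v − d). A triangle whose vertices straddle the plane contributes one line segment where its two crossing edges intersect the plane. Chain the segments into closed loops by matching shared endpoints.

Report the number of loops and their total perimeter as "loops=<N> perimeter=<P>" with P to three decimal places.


Straddling triangles (8 of 20):
  (v1,v0,v3) [+-+] → (0.6158, 0, 0)–(0.6158, 0.447402, 0)  len=0.4474
  (v1,v3,v2) [++-] → (0.6158, 0.447402, 1.93117)–(0.6158, 0, 2.20408)  len=0.5241
  (v3,v0,v4) [+--] → (0.6158, 0.447402, 0)–(0.6158, 1.65684, 0)  len=1.2094
  (v3,v4,v2) [+--] → (0.6158, 1.65684, 0)–(0.6158, 0.447402, 1.93117)  len=2.2786
  (v10,v0,v11) [--+] → (0.6158, -0.447402, 0)–(0.6158, -1.65684, 0)  len=1.2094
  (v10,v11,v2) [-+-] → (0.6158, -1.65684, 0)–(0.6158, -0.447402, 1.93117)  len=2.2786
  (v11,v0,v1) [+-+] → (0.6158, -0.447402, 0)–(0.6158, 0, 0)  len=0.4474
  (v11,v1,v2) [++-] → (0.6158, 0, 2.20408)–(0.6158, -0.447402, 1.93117)  len=0.5241

Chained into 1 loop(s):
  loop 1: 8 segments, perimeter = 8.9191
Total perimeter = 8.919

loops=1 perimeter=8.919


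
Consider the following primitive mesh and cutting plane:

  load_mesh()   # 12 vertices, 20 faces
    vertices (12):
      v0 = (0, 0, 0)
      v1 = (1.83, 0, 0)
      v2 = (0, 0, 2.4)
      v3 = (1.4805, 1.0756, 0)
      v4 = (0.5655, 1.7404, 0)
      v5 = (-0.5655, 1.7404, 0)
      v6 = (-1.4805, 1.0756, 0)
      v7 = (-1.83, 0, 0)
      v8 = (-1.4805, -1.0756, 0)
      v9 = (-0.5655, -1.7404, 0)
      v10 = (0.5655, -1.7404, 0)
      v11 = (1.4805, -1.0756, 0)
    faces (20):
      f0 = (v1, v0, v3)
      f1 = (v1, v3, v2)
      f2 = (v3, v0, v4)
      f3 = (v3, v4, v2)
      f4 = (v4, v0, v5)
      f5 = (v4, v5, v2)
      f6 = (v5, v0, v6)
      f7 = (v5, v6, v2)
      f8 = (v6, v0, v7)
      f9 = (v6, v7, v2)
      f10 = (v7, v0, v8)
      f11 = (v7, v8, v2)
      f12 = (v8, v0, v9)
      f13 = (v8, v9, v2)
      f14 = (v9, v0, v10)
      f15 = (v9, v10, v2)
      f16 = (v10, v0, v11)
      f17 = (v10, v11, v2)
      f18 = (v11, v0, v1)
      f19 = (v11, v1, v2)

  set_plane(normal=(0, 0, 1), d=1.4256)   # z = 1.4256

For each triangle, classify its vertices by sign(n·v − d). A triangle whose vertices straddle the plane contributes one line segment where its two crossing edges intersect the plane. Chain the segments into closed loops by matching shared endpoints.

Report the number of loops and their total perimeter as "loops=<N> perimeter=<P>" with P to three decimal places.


loops=1 perimeter=4.592

Straddling triangles (10 of 20):
  (v1,v3,v2) [--+] → (0.601083, 0.436694, 1.4256)–(0.74298, 0, 1.4256)  len=0.4592
  (v3,v4,v2) [--+] → (0.229593, 0.706602, 1.4256)–(0.601083, 0.436694, 1.4256)  len=0.4592
  (v4,v5,v2) [--+] → (-0.229593, 0.706602, 1.4256)–(0.229593, 0.706602, 1.4256)  len=0.4592
  (v5,v6,v2) [--+] → (-0.601083, 0.436694, 1.4256)–(-0.229593, 0.706602, 1.4256)  len=0.4592
  (v6,v7,v2) [--+] → (-0.74298, 0, 1.4256)–(-0.601083, 0.436694, 1.4256)  len=0.4592
  (v7,v8,v2) [--+] → (-0.601083, -0.436694, 1.4256)–(-0.74298, 0, 1.4256)  len=0.4592
  (v8,v9,v2) [--+] → (-0.229593, -0.706602, 1.4256)–(-0.601083, -0.436694, 1.4256)  len=0.4592
  (v9,v10,v2) [--+] → (0.229593, -0.706602, 1.4256)–(-0.229593, -0.706602, 1.4256)  len=0.4592
  (v10,v11,v2) [--+] → (0.601083, -0.436694, 1.4256)–(0.229593, -0.706602, 1.4256)  len=0.4592
  (v11,v1,v2) [--+] → (0.74298, 0, 1.4256)–(0.601083, -0.436694, 1.4256)  len=0.4592

Chained into 1 loop(s):
  loop 1: 10 segments, perimeter = 4.5918
Total perimeter = 4.592


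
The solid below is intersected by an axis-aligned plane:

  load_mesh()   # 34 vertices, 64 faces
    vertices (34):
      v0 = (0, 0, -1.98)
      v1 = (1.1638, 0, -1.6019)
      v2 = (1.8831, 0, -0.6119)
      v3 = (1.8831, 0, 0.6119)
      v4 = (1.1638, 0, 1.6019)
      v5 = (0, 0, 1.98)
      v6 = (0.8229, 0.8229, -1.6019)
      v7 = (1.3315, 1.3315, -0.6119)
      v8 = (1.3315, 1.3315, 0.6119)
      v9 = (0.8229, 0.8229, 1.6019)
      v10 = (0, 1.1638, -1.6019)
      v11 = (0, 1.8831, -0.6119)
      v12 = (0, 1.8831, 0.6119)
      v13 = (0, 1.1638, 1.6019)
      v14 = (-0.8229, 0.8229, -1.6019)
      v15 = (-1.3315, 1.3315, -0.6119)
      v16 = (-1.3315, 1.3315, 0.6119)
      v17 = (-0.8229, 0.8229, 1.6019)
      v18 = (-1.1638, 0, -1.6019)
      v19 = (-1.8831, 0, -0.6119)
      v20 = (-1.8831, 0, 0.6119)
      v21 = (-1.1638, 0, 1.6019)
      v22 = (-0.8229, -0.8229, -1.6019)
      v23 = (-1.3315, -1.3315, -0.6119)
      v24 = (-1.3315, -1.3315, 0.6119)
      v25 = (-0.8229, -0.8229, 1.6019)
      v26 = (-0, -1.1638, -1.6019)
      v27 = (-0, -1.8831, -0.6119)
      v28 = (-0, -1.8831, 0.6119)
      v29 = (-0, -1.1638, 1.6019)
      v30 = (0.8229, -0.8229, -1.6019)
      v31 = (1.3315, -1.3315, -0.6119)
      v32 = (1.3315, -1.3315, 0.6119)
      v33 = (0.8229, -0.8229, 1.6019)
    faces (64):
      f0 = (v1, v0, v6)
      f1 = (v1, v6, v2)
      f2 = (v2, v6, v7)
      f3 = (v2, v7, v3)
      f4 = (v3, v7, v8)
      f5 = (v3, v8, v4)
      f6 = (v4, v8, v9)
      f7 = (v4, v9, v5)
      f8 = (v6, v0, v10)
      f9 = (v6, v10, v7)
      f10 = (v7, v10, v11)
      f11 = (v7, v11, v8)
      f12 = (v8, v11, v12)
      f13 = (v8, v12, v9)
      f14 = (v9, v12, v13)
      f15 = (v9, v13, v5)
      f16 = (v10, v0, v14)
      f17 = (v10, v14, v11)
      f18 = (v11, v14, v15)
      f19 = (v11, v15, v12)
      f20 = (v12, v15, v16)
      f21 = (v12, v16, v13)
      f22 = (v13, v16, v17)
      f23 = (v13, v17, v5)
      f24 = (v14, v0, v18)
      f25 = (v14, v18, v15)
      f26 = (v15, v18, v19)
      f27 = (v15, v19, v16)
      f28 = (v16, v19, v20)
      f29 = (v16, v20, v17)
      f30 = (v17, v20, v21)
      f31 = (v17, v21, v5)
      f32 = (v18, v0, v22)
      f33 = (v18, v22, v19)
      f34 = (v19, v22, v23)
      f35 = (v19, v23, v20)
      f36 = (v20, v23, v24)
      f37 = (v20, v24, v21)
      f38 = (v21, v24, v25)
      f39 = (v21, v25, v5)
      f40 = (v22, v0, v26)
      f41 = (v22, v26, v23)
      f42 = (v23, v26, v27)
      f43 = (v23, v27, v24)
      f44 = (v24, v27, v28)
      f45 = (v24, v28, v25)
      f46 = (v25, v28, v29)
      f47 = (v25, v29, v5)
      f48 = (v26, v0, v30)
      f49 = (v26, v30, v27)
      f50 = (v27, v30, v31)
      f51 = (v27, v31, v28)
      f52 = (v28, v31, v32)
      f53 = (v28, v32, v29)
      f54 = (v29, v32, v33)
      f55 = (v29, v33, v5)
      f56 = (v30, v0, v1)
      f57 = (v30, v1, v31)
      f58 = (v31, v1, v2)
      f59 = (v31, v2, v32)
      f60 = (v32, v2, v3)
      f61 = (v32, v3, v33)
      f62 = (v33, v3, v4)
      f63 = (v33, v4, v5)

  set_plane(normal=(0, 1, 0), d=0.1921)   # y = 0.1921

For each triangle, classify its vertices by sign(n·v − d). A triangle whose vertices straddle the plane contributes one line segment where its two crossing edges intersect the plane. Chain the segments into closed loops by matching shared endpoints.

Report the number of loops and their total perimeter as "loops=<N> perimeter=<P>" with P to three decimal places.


loops=1 perimeter=11.870

Straddling triangles (20 of 64):
  (v1,v0,v6) [--+] → (0.1921, 0.1921, -1.89174)–(1.08422, 0.1921, -1.6019)  len=0.9380
  (v1,v6,v2) [-+-] → (1.08422, 0.1921, -1.6019)–(1.6356, 0.1921, -0.843008)  len=0.9381
  (v2,v6,v7) [-++] → (1.6356, 0.1921, -0.843008)–(1.80352, 0.1921, -0.6119)  len=0.2857
  (v2,v7,v3) [-+-] → (1.80352, 0.1921, -0.6119)–(1.80352, 0.1921, 0.435338)  len=1.0472
  (v3,v7,v8) [-++] → (1.80352, 0.1921, 0.435338)–(1.80352, 0.1921, 0.6119)  len=0.1766
  (v3,v8,v4) [-+-] → (1.80352, 0.1921, 0.6119)–(1.18799, 0.1921, 1.45907)  len=1.0472
  (v4,v8,v9) [-++] → (1.18799, 0.1921, 1.45907)–(1.08422, 0.1921, 1.6019)  len=0.1765
  (v4,v9,v5) [-+-] → (1.08422, 0.1921, 1.6019)–(0.1921, 0.1921, 1.89174)  len=0.9380
  (v6,v0,v10) [+-+] → (0.1921, 0.1921, -1.89174)–(0, 0.1921, -1.91759)  len=0.1938
  (v9,v13,v5) [++-] → (0, 0.1921, 1.91759)–(0.1921, 0.1921, 1.89174)  len=0.1938
  (v10,v0,v14) [+-+] → (0, 0.1921, -1.91759)–(-0.1921, 0.1921, -1.89174)  len=0.1938
  (v13,v17,v5) [++-] → (-0.1921, 0.1921, 1.89174)–(0, 0.1921, 1.91759)  len=0.1938
  (v14,v0,v18) [+--] → (-0.1921, 0.1921, -1.89174)–(-1.08422, 0.1921, -1.6019)  len=0.9380
  (v14,v18,v15) [+-+] → (-1.08422, 0.1921, -1.6019)–(-1.18799, 0.1921, -1.45907)  len=0.1765
  (v15,v18,v19) [+--] → (-1.18799, 0.1921, -1.45907)–(-1.80352, 0.1921, -0.6119)  len=1.0472
  (v15,v19,v16) [+-+] → (-1.80352, 0.1921, -0.6119)–(-1.80352, 0.1921, -0.435338)  len=0.1766
  (v16,v19,v20) [+--] → (-1.80352, 0.1921, -0.435338)–(-1.80352, 0.1921, 0.6119)  len=1.0472
  (v16,v20,v17) [+-+] → (-1.80352, 0.1921, 0.6119)–(-1.6356, 0.1921, 0.843008)  len=0.2857
  (v17,v20,v21) [+--] → (-1.6356, 0.1921, 0.843008)–(-1.08422, 0.1921, 1.6019)  len=0.9381
  (v17,v21,v5) [+--] → (-1.08422, 0.1921, 1.6019)–(-0.1921, 0.1921, 1.89174)  len=0.9380

Chained into 1 loop(s):
  loop 1: 20 segments, perimeter = 11.8699
Total perimeter = 11.870


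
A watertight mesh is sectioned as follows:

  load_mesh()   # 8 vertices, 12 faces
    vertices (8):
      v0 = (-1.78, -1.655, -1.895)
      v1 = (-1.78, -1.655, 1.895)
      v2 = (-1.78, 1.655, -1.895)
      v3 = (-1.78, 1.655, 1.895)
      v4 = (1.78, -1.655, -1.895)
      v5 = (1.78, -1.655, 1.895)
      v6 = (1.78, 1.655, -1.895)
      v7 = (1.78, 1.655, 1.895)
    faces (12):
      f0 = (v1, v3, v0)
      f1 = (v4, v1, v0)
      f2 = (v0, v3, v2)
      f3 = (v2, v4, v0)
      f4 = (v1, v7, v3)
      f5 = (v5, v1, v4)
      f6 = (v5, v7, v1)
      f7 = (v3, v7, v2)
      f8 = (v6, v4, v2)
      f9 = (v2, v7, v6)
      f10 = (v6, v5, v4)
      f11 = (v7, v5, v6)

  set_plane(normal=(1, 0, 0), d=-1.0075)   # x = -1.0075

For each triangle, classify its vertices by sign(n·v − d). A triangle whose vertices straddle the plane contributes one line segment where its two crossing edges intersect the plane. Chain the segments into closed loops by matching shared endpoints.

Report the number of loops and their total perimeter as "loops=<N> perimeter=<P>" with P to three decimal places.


loops=1 perimeter=14.200

Straddling triangles (8 of 12):
  (v4,v1,v0) [+--] → (-1.0075, -1.655, 1.07259)–(-1.0075, -1.655, -1.895)  len=2.9676
  (v2,v4,v0) [-+-] → (-1.0075, 0.936749, -1.895)–(-1.0075, -1.655, -1.895)  len=2.5917
  (v1,v7,v3) [-+-] → (-1.0075, -0.936749, 1.895)–(-1.0075, 1.655, 1.895)  len=2.5917
  (v5,v1,v4) [+-+] → (-1.0075, -1.655, 1.895)–(-1.0075, -1.655, 1.07259)  len=0.8224
  (v5,v7,v1) [++-] → (-1.0075, -0.936749, 1.895)–(-1.0075, -1.655, 1.895)  len=0.7183
  (v3,v7,v2) [-+-] → (-1.0075, 1.655, 1.895)–(-1.0075, 1.655, -1.07259)  len=2.9676
  (v6,v4,v2) [++-] → (-1.0075, 0.936749, -1.895)–(-1.0075, 1.655, -1.895)  len=0.7183
  (v2,v7,v6) [-++] → (-1.0075, 1.655, -1.07259)–(-1.0075, 1.655, -1.895)  len=0.8224

Chained into 1 loop(s):
  loop 1: 8 segments, perimeter = 14.2000
Total perimeter = 14.200


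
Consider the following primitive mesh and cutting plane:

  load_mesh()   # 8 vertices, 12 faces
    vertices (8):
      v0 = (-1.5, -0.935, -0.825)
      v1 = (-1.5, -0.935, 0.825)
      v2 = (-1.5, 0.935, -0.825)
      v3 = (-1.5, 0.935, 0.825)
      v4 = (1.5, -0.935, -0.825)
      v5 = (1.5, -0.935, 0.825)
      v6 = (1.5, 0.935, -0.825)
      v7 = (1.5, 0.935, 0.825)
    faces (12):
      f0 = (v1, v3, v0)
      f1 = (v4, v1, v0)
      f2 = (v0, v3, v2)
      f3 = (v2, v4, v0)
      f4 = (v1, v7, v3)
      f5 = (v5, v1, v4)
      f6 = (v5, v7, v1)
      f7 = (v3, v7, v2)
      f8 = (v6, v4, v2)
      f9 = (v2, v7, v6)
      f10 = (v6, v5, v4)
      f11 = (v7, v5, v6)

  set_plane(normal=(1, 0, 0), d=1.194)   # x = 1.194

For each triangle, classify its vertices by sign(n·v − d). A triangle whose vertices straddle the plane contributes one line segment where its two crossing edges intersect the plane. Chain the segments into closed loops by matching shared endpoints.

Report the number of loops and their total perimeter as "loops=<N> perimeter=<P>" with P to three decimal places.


loops=1 perimeter=7.040

Straddling triangles (8 of 12):
  (v4,v1,v0) [+--] → (1.194, -0.935, -0.6567)–(1.194, -0.935, -0.825)  len=0.1683
  (v2,v4,v0) [-+-] → (1.194, -0.74426, -0.825)–(1.194, -0.935, -0.825)  len=0.1907
  (v1,v7,v3) [-+-] → (1.194, 0.74426, 0.825)–(1.194, 0.935, 0.825)  len=0.1907
  (v5,v1,v4) [+-+] → (1.194, -0.935, 0.825)–(1.194, -0.935, -0.6567)  len=1.4817
  (v5,v7,v1) [++-] → (1.194, 0.74426, 0.825)–(1.194, -0.935, 0.825)  len=1.6793
  (v3,v7,v2) [-+-] → (1.194, 0.935, 0.825)–(1.194, 0.935, 0.6567)  len=0.1683
  (v6,v4,v2) [++-] → (1.194, -0.74426, -0.825)–(1.194, 0.935, -0.825)  len=1.6793
  (v2,v7,v6) [-++] → (1.194, 0.935, 0.6567)–(1.194, 0.935, -0.825)  len=1.4817

Chained into 1 loop(s):
  loop 1: 8 segments, perimeter = 7.0400
Total perimeter = 7.040


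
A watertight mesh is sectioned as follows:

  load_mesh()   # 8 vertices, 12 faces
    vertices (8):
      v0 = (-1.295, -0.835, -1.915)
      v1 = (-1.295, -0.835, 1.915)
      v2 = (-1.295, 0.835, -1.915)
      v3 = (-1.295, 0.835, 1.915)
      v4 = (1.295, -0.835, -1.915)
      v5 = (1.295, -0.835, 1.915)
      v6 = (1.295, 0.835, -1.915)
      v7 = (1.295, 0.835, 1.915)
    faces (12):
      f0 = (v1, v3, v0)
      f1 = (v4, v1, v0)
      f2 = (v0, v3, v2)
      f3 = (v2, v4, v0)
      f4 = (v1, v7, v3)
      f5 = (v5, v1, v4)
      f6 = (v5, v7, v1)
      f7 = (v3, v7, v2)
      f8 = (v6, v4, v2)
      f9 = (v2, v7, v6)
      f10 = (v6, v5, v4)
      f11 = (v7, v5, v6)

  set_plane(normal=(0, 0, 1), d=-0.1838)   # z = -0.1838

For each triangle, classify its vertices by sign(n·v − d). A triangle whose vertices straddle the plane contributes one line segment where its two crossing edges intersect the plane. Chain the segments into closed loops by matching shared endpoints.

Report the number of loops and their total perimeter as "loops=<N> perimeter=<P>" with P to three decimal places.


loops=1 perimeter=8.520

Straddling triangles (8 of 12):
  (v1,v3,v0) [++-] → (-1.295, -0.0801426, -0.1838)–(-1.295, -0.835, -0.1838)  len=0.7549
  (v4,v1,v0) [-+-] → (0.124293, -0.835, -0.1838)–(-1.295, -0.835, -0.1838)  len=1.4193
  (v0,v3,v2) [-+-] → (-1.295, -0.0801426, -0.1838)–(-1.295, 0.835, -0.1838)  len=0.9151
  (v5,v1,v4) [++-] → (0.124293, -0.835, -0.1838)–(1.295, -0.835, -0.1838)  len=1.1707
  (v3,v7,v2) [++-] → (-0.124293, 0.835, -0.1838)–(-1.295, 0.835, -0.1838)  len=1.1707
  (v2,v7,v6) [-+-] → (-0.124293, 0.835, -0.1838)–(1.295, 0.835, -0.1838)  len=1.4193
  (v6,v5,v4) [-+-] → (1.295, 0.0801426, -0.1838)–(1.295, -0.835, -0.1838)  len=0.9151
  (v7,v5,v6) [++-] → (1.295, 0.0801426, -0.1838)–(1.295, 0.835, -0.1838)  len=0.7549

Chained into 1 loop(s):
  loop 1: 8 segments, perimeter = 8.5200
Total perimeter = 8.520


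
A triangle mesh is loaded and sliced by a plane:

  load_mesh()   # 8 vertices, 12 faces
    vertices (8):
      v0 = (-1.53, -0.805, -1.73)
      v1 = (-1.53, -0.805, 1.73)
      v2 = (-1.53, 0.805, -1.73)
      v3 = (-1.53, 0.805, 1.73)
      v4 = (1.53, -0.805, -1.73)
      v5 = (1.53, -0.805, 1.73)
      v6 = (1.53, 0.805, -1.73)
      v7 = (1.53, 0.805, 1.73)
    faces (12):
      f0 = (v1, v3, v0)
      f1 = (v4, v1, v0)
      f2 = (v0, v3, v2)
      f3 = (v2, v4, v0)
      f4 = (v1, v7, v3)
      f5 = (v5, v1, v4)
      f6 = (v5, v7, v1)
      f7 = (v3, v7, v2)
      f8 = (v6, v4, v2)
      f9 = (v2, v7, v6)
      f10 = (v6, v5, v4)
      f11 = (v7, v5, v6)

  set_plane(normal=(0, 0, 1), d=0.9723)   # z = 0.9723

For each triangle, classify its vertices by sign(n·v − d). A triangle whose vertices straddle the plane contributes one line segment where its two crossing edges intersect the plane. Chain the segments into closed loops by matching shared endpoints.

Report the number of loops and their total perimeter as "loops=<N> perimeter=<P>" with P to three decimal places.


loops=1 perimeter=9.340

Straddling triangles (8 of 12):
  (v1,v3,v0) [++-] → (-1.53, 0.452429, 0.9723)–(-1.53, -0.805, 0.9723)  len=1.2574
  (v4,v1,v0) [-+-] → (-0.859895, -0.805, 0.9723)–(-1.53, -0.805, 0.9723)  len=0.6701
  (v0,v3,v2) [-+-] → (-1.53, 0.452429, 0.9723)–(-1.53, 0.805, 0.9723)  len=0.3526
  (v5,v1,v4) [++-] → (-0.859895, -0.805, 0.9723)–(1.53, -0.805, 0.9723)  len=2.3899
  (v3,v7,v2) [++-] → (0.859895, 0.805, 0.9723)–(-1.53, 0.805, 0.9723)  len=2.3899
  (v2,v7,v6) [-+-] → (0.859895, 0.805, 0.9723)–(1.53, 0.805, 0.9723)  len=0.6701
  (v6,v5,v4) [-+-] → (1.53, -0.452429, 0.9723)–(1.53, -0.805, 0.9723)  len=0.3526
  (v7,v5,v6) [++-] → (1.53, -0.452429, 0.9723)–(1.53, 0.805, 0.9723)  len=1.2574

Chained into 1 loop(s):
  loop 1: 8 segments, perimeter = 9.3400
Total perimeter = 9.340


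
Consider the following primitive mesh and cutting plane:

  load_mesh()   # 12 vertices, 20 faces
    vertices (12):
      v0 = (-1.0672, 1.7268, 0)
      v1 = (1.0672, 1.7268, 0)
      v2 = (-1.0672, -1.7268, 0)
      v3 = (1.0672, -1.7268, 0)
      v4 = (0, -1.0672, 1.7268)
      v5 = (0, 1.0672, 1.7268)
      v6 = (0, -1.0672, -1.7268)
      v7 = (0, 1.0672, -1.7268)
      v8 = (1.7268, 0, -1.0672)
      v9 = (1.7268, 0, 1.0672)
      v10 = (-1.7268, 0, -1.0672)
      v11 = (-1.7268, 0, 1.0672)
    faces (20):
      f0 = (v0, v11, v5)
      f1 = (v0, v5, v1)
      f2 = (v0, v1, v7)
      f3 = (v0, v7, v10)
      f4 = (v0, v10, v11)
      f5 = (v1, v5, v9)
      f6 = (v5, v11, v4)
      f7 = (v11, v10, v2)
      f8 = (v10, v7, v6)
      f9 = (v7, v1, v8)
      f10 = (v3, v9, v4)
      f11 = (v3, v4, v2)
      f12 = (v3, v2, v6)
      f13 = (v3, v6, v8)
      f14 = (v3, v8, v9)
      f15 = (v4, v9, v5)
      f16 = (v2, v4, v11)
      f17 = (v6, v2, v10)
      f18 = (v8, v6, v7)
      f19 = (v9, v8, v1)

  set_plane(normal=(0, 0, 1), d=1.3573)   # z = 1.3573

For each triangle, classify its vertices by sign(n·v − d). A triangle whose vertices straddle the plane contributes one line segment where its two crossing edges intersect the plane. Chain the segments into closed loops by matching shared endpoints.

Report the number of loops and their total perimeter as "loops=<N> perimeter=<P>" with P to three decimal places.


Straddling triangles (8 of 20):
  (v0,v11,v5) [--+] → (-0.967333, 0.469367, 1.3573)–(-0.228359, 1.20834, 1.3573)  len=1.0451
  (v0,v5,v1) [-+-] → (-0.228359, 1.20834, 1.3573)–(0.228359, 1.20834, 1.3573)  len=0.4567
  (v1,v5,v9) [-+-] → (0.228359, 1.20834, 1.3573)–(0.967333, 0.469367, 1.3573)  len=1.0451
  (v5,v11,v4) [+-+] → (-0.967333, 0.469367, 1.3573)–(-0.967333, -0.469367, 1.3573)  len=0.9387
  (v3,v9,v4) [--+] → (0.967333, -0.469367, 1.3573)–(0.228359, -1.20834, 1.3573)  len=1.0451
  (v3,v4,v2) [-+-] → (0.228359, -1.20834, 1.3573)–(-0.228359, -1.20834, 1.3573)  len=0.4567
  (v4,v9,v5) [+-+] → (0.967333, -0.469367, 1.3573)–(0.967333, 0.469367, 1.3573)  len=0.9387
  (v2,v4,v11) [-+-] → (-0.228359, -1.20834, 1.3573)–(-0.967333, -0.469367, 1.3573)  len=1.0451

Chained into 1 loop(s):
  loop 1: 8 segments, perimeter = 6.9712
Total perimeter = 6.971

loops=1 perimeter=6.971


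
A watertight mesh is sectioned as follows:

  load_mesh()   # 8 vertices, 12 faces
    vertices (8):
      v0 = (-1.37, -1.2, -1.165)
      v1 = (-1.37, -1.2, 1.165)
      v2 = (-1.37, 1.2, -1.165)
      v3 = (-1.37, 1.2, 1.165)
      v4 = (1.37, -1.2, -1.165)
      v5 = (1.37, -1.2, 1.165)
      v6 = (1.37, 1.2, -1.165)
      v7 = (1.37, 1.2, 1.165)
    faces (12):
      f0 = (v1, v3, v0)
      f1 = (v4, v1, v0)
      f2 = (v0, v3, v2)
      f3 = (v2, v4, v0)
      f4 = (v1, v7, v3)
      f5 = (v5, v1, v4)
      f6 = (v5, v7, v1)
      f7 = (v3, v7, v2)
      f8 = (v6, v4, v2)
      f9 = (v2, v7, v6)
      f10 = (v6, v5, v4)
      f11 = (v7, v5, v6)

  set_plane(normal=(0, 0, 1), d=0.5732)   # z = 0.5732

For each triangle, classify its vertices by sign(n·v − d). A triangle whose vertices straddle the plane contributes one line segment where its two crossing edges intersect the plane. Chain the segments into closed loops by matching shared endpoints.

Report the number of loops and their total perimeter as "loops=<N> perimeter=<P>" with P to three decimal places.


loops=1 perimeter=10.280

Straddling triangles (8 of 12):
  (v1,v3,v0) [++-] → (-1.37, 0.590421, 0.5732)–(-1.37, -1.2, 0.5732)  len=1.7904
  (v4,v1,v0) [-+-] → (-0.674064, -1.2, 0.5732)–(-1.37, -1.2, 0.5732)  len=0.6959
  (v0,v3,v2) [-+-] → (-1.37, 0.590421, 0.5732)–(-1.37, 1.2, 0.5732)  len=0.6096
  (v5,v1,v4) [++-] → (-0.674064, -1.2, 0.5732)–(1.37, -1.2, 0.5732)  len=2.0441
  (v3,v7,v2) [++-] → (0.674064, 1.2, 0.5732)–(-1.37, 1.2, 0.5732)  len=2.0441
  (v2,v7,v6) [-+-] → (0.674064, 1.2, 0.5732)–(1.37, 1.2, 0.5732)  len=0.6959
  (v6,v5,v4) [-+-] → (1.37, -0.590421, 0.5732)–(1.37, -1.2, 0.5732)  len=0.6096
  (v7,v5,v6) [++-] → (1.37, -0.590421, 0.5732)–(1.37, 1.2, 0.5732)  len=1.7904

Chained into 1 loop(s):
  loop 1: 8 segments, perimeter = 10.2800
Total perimeter = 10.280


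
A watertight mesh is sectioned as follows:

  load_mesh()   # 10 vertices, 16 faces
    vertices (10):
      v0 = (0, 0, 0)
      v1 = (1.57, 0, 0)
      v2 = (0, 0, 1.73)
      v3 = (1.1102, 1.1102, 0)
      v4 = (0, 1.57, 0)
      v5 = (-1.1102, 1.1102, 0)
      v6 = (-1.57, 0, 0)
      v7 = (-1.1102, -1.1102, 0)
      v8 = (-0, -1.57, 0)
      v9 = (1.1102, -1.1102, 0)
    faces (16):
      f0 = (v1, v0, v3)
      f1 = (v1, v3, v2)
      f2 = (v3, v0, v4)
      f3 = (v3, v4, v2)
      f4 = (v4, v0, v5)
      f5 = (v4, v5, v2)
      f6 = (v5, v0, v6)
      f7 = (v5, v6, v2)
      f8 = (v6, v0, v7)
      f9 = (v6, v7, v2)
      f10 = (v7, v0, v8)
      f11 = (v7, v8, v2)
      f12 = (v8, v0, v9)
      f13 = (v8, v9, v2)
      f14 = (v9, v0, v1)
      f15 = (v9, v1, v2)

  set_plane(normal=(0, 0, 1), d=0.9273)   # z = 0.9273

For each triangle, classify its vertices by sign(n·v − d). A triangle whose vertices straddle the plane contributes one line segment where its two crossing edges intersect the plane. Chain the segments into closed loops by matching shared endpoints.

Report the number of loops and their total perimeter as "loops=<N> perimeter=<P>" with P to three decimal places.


Straddling triangles (8 of 16):
  (v1,v3,v2) [--+] → (0.51512, 0.51512, 0.9273)–(0.728462, 0, 0.9273)  len=0.5576
  (v3,v4,v2) [--+] → (0, 0.728462, 0.9273)–(0.51512, 0.51512, 0.9273)  len=0.5576
  (v4,v5,v2) [--+] → (-0.51512, 0.51512, 0.9273)–(0, 0.728462, 0.9273)  len=0.5576
  (v5,v6,v2) [--+] → (-0.728462, 0, 0.9273)–(-0.51512, 0.51512, 0.9273)  len=0.5576
  (v6,v7,v2) [--+] → (-0.51512, -0.51512, 0.9273)–(-0.728462, 0, 0.9273)  len=0.5576
  (v7,v8,v2) [--+] → (0, -0.728462, 0.9273)–(-0.51512, -0.51512, 0.9273)  len=0.5576
  (v8,v9,v2) [--+] → (0.51512, -0.51512, 0.9273)–(0, -0.728462, 0.9273)  len=0.5576
  (v9,v1,v2) [--+] → (0.728462, 0, 0.9273)–(0.51512, -0.51512, 0.9273)  len=0.5576

Chained into 1 loop(s):
  loop 1: 8 segments, perimeter = 4.4604
Total perimeter = 4.460

loops=1 perimeter=4.460


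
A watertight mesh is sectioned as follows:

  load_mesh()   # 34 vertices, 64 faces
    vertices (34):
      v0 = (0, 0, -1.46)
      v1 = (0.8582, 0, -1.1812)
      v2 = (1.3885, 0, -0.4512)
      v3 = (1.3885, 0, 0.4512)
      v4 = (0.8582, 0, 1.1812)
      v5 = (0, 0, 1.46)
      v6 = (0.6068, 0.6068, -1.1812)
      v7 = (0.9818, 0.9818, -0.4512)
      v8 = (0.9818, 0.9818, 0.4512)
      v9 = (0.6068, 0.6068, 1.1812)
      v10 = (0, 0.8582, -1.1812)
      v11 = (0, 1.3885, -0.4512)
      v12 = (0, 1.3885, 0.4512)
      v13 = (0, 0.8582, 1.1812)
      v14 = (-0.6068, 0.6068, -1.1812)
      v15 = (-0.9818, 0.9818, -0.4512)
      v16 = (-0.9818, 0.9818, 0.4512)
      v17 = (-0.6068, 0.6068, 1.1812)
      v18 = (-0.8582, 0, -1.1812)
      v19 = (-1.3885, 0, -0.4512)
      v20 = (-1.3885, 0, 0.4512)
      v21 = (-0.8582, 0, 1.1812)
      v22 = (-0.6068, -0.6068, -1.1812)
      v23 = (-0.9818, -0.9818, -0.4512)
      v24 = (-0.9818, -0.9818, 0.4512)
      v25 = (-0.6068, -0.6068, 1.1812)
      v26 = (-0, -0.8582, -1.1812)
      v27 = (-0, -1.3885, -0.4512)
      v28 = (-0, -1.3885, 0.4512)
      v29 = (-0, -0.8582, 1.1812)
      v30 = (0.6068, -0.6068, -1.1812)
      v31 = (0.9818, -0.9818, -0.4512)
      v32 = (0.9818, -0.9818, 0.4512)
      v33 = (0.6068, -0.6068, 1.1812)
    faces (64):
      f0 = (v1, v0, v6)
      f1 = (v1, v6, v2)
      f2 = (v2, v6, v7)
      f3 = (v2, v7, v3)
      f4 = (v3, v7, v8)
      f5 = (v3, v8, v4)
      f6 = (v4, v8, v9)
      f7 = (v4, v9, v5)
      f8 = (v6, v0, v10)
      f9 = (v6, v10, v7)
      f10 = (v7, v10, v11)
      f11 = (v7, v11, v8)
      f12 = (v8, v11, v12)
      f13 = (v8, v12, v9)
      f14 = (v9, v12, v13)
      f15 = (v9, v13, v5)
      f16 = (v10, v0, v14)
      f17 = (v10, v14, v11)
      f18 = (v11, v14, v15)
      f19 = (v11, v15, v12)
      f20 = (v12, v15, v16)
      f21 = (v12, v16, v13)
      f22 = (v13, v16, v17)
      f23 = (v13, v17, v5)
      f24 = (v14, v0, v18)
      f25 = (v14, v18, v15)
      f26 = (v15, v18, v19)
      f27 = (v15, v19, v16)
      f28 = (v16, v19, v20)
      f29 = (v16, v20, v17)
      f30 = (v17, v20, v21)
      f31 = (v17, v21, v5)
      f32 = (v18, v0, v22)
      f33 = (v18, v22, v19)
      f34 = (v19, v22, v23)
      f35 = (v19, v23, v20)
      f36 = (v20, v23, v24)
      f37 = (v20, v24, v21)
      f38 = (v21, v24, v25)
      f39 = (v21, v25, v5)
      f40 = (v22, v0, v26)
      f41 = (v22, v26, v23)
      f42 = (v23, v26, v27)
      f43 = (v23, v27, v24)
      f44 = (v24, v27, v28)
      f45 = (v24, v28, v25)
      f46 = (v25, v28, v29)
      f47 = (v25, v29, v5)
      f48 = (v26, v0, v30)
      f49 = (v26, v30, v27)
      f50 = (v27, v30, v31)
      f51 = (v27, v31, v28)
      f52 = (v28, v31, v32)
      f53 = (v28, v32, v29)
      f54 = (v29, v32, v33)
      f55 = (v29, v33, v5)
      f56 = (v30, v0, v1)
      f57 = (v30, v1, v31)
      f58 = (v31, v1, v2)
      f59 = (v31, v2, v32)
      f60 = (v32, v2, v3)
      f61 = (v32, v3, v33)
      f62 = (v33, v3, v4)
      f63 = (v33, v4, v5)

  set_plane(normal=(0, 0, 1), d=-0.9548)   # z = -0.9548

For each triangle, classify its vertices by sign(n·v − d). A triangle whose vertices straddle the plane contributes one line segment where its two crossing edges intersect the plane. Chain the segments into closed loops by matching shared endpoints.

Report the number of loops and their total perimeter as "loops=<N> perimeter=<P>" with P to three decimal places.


loops=1 perimeter=6.262

Straddling triangles (16 of 64):
  (v1,v6,v2) [--+] → (0.849234, 0.418609, -0.9548)–(1.02267, 0, -0.9548)  len=0.4531
  (v2,v6,v7) [+-+] → (0.849234, 0.418609, -0.9548)–(0.723101, 0.723101, -0.9548)  len=0.3296
  (v6,v10,v7) [--+] → (0.304492, 0.896533, -0.9548)–(0.723101, 0.723101, -0.9548)  len=0.4531
  (v7,v10,v11) [+-+] → (0.304492, 0.896533, -0.9548)–(0, 1.02267, -0.9548)  len=0.3296
  (v10,v14,v11) [--+] → (-0.418609, 0.849234, -0.9548)–(0, 1.02267, -0.9548)  len=0.4531
  (v11,v14,v15) [+-+] → (-0.418609, 0.849234, -0.9548)–(-0.723101, 0.723101, -0.9548)  len=0.3296
  (v14,v18,v15) [--+] → (-0.896533, 0.304492, -0.9548)–(-0.723101, 0.723101, -0.9548)  len=0.4531
  (v15,v18,v19) [+-+] → (-0.896533, 0.304492, -0.9548)–(-1.02267, 0, -0.9548)  len=0.3296
  (v18,v22,v19) [--+] → (-0.849234, -0.418609, -0.9548)–(-1.02267, 0, -0.9548)  len=0.4531
  (v19,v22,v23) [+-+] → (-0.849234, -0.418609, -0.9548)–(-0.723101, -0.723101, -0.9548)  len=0.3296
  (v22,v26,v23) [--+] → (-0.304492, -0.896533, -0.9548)–(-0.723101, -0.723101, -0.9548)  len=0.4531
  (v23,v26,v27) [+-+] → (-0.304492, -0.896533, -0.9548)–(0, -1.02267, -0.9548)  len=0.3296
  (v26,v30,v27) [--+] → (0.418609, -0.849234, -0.9548)–(0, -1.02267, -0.9548)  len=0.4531
  (v27,v30,v31) [+-+] → (0.418609, -0.849234, -0.9548)–(0.723101, -0.723101, -0.9548)  len=0.3296
  (v30,v1,v31) [--+] → (0.896533, -0.304492, -0.9548)–(0.723101, -0.723101, -0.9548)  len=0.4531
  (v31,v1,v2) [+-+] → (0.896533, -0.304492, -0.9548)–(1.02267, 0, -0.9548)  len=0.3296

Chained into 1 loop(s):
  loop 1: 16 segments, perimeter = 6.2616
Total perimeter = 6.262


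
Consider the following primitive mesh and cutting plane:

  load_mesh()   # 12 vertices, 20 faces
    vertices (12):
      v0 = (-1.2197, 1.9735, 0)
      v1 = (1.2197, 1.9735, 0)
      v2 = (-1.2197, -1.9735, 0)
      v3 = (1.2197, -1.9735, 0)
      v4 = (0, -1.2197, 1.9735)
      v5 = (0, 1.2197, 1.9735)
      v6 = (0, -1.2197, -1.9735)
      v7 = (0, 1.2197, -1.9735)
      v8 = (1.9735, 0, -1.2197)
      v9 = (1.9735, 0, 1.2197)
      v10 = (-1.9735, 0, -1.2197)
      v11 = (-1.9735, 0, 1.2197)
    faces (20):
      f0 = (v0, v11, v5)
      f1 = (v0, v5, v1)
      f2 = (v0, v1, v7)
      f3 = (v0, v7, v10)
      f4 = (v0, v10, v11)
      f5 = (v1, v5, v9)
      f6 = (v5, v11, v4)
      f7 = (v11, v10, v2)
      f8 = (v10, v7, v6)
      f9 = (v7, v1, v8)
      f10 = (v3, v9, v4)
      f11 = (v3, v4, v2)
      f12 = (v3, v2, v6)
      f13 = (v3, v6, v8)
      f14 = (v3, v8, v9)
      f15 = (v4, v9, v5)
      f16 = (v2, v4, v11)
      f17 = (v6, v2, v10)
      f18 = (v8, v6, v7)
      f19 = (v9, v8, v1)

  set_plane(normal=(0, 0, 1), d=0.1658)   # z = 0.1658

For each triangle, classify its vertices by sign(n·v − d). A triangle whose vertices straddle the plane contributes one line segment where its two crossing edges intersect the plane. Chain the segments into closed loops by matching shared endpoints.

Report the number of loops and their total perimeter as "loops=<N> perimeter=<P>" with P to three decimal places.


Straddling triangles (10 of 20):
  (v0,v11,v5) [-++] → (-1.32217, 1.70523, 0.1658)–(-1.11723, 1.91017, 0.1658)  len=0.2898
  (v0,v5,v1) [-+-] → (-1.11723, 1.91017, 0.1658)–(1.11723, 1.91017, 0.1658)  len=2.2345
  (v0,v10,v11) [--+] → (-1.9735, 0, 0.1658)–(-1.32217, 1.70523, 0.1658)  len=1.8254
  (v1,v5,v9) [-++] → (1.11723, 1.91017, 0.1658)–(1.32217, 1.70523, 0.1658)  len=0.2898
  (v11,v10,v2) [+--] → (-1.9735, 0, 0.1658)–(-1.32217, -1.70523, 0.1658)  len=1.8254
  (v3,v9,v4) [-++] → (1.32217, -1.70523, 0.1658)–(1.11723, -1.91017, 0.1658)  len=0.2898
  (v3,v4,v2) [-+-] → (1.11723, -1.91017, 0.1658)–(-1.11723, -1.91017, 0.1658)  len=2.2345
  (v3,v8,v9) [--+] → (1.9735, 0, 0.1658)–(1.32217, -1.70523, 0.1658)  len=1.8254
  (v2,v4,v11) [-++] → (-1.11723, -1.91017, 0.1658)–(-1.32217, -1.70523, 0.1658)  len=0.2898
  (v9,v8,v1) [+--] → (1.9735, 0, 0.1658)–(1.32217, 1.70523, 0.1658)  len=1.8254

Chained into 1 loop(s):
  loop 1: 10 segments, perimeter = 12.9298
Total perimeter = 12.930

loops=1 perimeter=12.930


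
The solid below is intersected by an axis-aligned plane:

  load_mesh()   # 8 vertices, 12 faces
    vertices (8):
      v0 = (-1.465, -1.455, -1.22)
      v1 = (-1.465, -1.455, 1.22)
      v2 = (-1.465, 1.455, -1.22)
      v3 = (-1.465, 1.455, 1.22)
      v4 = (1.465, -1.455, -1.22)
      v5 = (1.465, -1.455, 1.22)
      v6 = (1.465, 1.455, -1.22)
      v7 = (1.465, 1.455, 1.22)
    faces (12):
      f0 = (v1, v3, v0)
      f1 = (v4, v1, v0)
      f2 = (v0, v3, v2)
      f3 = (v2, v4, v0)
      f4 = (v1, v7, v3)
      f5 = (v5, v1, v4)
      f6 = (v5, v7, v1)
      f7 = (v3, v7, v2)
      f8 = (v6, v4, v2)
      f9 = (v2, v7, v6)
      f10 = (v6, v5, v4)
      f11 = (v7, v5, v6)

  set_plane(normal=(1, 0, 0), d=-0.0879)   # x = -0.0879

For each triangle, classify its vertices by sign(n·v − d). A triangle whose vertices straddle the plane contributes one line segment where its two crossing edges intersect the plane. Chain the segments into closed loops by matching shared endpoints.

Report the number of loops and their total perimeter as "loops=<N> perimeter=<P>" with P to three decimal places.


loops=1 perimeter=10.700

Straddling triangles (8 of 12):
  (v4,v1,v0) [+--] → (-0.0879, -1.455, 0.0732)–(-0.0879, -1.455, -1.22)  len=1.2932
  (v2,v4,v0) [-+-] → (-0.0879, 0.0873, -1.22)–(-0.0879, -1.455, -1.22)  len=1.5423
  (v1,v7,v3) [-+-] → (-0.0879, -0.0873, 1.22)–(-0.0879, 1.455, 1.22)  len=1.5423
  (v5,v1,v4) [+-+] → (-0.0879, -1.455, 1.22)–(-0.0879, -1.455, 0.0732)  len=1.1468
  (v5,v7,v1) [++-] → (-0.0879, -0.0873, 1.22)–(-0.0879, -1.455, 1.22)  len=1.3677
  (v3,v7,v2) [-+-] → (-0.0879, 1.455, 1.22)–(-0.0879, 1.455, -0.0732)  len=1.2932
  (v6,v4,v2) [++-] → (-0.0879, 0.0873, -1.22)–(-0.0879, 1.455, -1.22)  len=1.3677
  (v2,v7,v6) [-++] → (-0.0879, 1.455, -0.0732)–(-0.0879, 1.455, -1.22)  len=1.1468

Chained into 1 loop(s):
  loop 1: 8 segments, perimeter = 10.7000
Total perimeter = 10.700


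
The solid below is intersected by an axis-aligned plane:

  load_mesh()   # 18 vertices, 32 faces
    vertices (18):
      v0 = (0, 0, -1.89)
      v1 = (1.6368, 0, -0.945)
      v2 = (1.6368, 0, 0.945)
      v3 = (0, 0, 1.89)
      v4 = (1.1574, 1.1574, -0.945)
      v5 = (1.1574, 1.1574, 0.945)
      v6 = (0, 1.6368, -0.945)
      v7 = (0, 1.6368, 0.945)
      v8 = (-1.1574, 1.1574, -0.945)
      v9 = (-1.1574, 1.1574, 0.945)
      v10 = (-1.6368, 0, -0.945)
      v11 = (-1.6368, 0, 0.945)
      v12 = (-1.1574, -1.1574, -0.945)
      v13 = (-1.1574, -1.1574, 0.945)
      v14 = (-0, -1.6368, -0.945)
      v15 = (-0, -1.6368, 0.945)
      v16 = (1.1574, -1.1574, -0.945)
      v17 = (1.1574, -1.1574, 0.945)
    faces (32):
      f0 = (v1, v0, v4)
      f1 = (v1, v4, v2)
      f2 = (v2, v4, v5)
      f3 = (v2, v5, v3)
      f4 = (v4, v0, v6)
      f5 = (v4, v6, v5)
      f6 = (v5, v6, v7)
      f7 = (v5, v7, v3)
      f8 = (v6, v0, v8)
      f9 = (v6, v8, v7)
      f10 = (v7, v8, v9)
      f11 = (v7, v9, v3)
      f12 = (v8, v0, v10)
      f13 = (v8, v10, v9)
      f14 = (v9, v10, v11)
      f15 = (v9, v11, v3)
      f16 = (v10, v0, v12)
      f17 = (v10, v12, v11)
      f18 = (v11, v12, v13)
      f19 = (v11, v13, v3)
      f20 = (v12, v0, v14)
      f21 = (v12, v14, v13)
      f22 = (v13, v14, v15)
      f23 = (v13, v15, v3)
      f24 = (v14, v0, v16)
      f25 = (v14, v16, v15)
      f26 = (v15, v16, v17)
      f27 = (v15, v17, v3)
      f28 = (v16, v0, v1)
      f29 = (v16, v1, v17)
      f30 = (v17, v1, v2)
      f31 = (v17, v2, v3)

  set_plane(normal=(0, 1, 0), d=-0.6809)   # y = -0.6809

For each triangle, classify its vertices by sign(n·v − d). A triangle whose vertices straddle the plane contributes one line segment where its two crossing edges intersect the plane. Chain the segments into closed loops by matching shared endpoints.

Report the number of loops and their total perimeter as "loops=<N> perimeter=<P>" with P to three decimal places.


Straddling triangles (12 of 32):
  (v10,v0,v12) [++-] → (-0.6809, -0.6809, -1.33406)–(-1.35477, -0.6809, -0.945)  len=0.7781
  (v10,v12,v11) [+-+] → (-1.35477, -0.6809, -0.945)–(-1.35477, -0.6809, -0.16689)  len=0.7781
  (v11,v12,v13) [+--] → (-1.35477, -0.6809, -0.16689)–(-1.35477, -0.6809, 0.945)  len=1.1119
  (v11,v13,v3) [+-+] → (-1.35477, -0.6809, 0.945)–(-0.6809, -0.6809, 1.33406)  len=0.7781
  (v12,v0,v14) [-+-] → (-0.6809, -0.6809, -1.33406)–(0, -0.6809, -1.49689)  len=0.7001
  (v13,v15,v3) [--+] → (0, -0.6809, 1.49689)–(-0.6809, -0.6809, 1.33406)  len=0.7001
  (v14,v0,v16) [-+-] → (0, -0.6809, -1.49689)–(0.6809, -0.6809, -1.33406)  len=0.7001
  (v15,v17,v3) [--+] → (0.6809, -0.6809, 1.33406)–(0, -0.6809, 1.49689)  len=0.7001
  (v16,v0,v1) [-++] → (0.6809, -0.6809, -1.33406)–(1.35477, -0.6809, -0.945)  len=0.7781
  (v16,v1,v17) [-+-] → (1.35477, -0.6809, -0.945)–(1.35477, -0.6809, 0.16689)  len=1.1119
  (v17,v1,v2) [-++] → (1.35477, -0.6809, 0.16689)–(1.35477, -0.6809, 0.945)  len=0.7781
  (v17,v2,v3) [-++] → (1.35477, -0.6809, 0.945)–(0.6809, -0.6809, 1.33406)  len=0.7781

Chained into 1 loop(s):
  loop 1: 12 segments, perimeter = 9.6929
Total perimeter = 9.693

loops=1 perimeter=9.693
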